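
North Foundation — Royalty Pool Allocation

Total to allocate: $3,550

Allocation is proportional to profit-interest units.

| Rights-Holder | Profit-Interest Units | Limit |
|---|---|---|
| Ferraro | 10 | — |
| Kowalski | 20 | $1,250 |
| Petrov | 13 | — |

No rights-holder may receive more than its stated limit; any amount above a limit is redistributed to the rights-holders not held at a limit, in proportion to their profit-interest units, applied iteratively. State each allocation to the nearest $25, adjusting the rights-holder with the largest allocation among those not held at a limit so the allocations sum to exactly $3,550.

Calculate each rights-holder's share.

Ferraro: $1,000 · Kowalski: $1,250 · Petrov: $1,300

Sum of profit-interest units: 43.
Unconstrained shares: Ferraro 825.58; Kowalski 1,651.16; Petrov 1,073.26.
Cap binds for Kowalski ($1,250); balance $2,300 reallocated over remaining profit-interest units 23.
Shares after redistribution: Ferraro 1,000.00 → $1,000; Petrov 1,300.00 → $1,300.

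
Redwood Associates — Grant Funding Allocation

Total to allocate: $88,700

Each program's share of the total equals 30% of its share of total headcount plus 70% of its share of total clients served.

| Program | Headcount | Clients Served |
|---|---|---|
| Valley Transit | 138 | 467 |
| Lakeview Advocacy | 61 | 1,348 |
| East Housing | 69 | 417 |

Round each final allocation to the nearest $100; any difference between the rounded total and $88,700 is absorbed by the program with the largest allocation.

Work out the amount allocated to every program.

Valley Transit: $26,700 | Lakeview Advocacy: $43,500 | East Housing: $18,500

Totals — headcount 268, clients served 2,232.
Composite weights (30% headcount + 70% clients served): Valley Transit 0.3009; Lakeview Advocacy 0.4910; East Housing 0.2080.
Raw shares: Valley Transit 26,693.22; Lakeview Advocacy 43,555.55; East Housing 18,451.23.
At nearest $100: Valley Transit $26,700; Lakeview Advocacy $43,600; East Housing $18,500. Sum = $88,800.
Difference $88,700 − $88,800 = −$100 applied to largest allocation (Lakeview Advocacy): Lakeview Advocacy becomes $43,500.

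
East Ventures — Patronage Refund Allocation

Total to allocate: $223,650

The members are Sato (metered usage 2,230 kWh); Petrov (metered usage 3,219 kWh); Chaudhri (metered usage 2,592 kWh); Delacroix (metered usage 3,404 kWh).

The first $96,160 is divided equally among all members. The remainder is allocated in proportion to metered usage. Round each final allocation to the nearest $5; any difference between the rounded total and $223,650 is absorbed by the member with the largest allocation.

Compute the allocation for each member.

First tranche $96,160 split equally: $24,040 each.
Remainder $127,490 by metered usage (total 11,445): Sato 24,840.78 → $24,840; Petrov 35,857.61 → $35,860; Chaudhri 28,873.23 → $28,875; Delacroix 37,918.39 → $37,920.
Rounding difference −$5 on remainder applied to Delacroix.
Totals: Sato $24,040 + $24,840 = $48,880; Petrov $24,040 + $35,860 = $59,900; Chaudhri $24,040 + $28,875 = $52,915; Delacroix $24,040 + $37,915 = $61,955.

Sato: $48,880; Petrov: $59,900; Chaudhri: $52,915; Delacroix: $61,955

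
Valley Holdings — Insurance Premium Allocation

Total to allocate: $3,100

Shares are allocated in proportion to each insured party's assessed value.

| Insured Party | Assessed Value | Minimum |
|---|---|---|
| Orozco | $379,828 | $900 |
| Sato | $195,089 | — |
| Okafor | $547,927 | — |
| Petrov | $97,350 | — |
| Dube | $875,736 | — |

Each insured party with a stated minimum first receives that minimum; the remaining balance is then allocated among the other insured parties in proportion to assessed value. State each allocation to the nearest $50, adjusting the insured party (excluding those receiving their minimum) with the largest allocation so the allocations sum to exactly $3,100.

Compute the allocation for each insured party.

Orozco: $900 | Sato: $250 | Okafor: $700 | Petrov: $100 | Dube: $1,150

Minimums first: Orozco $900. Remaining pool $2,200.
Remaining pool split over remaining assessed value 1,716,102: Sato 250.10 → $250; Okafor 702.43 → $700; Petrov 124.80 → $100; Dube 1,122.67 → $1,100.
Rounding difference +$50 applied to Dube → $1,150.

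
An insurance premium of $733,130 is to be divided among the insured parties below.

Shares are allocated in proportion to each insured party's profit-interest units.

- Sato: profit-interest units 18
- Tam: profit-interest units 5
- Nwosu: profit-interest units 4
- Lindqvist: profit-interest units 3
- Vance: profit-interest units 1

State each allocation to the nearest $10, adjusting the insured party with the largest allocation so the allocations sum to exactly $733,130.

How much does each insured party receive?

Sato: $425,680; Tam: $118,250; Nwosu: $94,600; Lindqvist: $70,950; Vance: $23,650

Profit-interest units total: 31.
Pro-rata amounts: Sato 18/31 × $733,130 = 425,688.39; Tam 5/31 × $733,130 = 118,246.77; Nwosu 4/31 × $733,130 = 94,597.42; Lindqvist 3/31 × $733,130 = 70,948.06; Vance 1/31 × $733,130 = 23,649.35.
At nearest $10: Sato $425,690; Tam $118,250; Nwosu $94,600; Lindqvist $70,950; Vance $23,650. Sum = $733,140.
Difference $733,130 − $733,140 = −$10 applied to largest allocation (Sato): Sato becomes $425,680.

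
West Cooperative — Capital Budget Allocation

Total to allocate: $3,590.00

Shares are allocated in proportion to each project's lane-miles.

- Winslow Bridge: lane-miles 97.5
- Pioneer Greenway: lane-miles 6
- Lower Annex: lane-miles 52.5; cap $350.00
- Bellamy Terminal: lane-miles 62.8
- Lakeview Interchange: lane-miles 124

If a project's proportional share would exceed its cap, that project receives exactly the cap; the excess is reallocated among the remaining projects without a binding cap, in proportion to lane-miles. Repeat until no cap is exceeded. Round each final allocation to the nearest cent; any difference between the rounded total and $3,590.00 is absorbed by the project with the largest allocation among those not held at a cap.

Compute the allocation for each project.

Winslow Bridge: $1,088.18 | Pioneer Greenway: $66.97 | Lower Annex: $350.00 | Bellamy Terminal: $700.90 | Lakeview Interchange: $1,383.95

Total lane-miles = 342.8.
Pro-rata shares before constraints: Winslow Bridge 1,021.0764; Pioneer Greenway 62.8355; Lower Annex 549.8104; Bellamy Terminal 657.6779; Lakeview Interchange 1,298.5998.
Held at cap: Lower Annex ($350.00); remaining pool $3,240.00 reallocated over remaining lane-miles 290.3.
Remaining shares: Winslow Bridge 1,088.1846 → $1,088.18; Pioneer Greenway 66.9652 → $66.97; Bellamy Terminal 700.9025 → $700.90; Lakeview Interchange 1,383.9476 → $1,383.95.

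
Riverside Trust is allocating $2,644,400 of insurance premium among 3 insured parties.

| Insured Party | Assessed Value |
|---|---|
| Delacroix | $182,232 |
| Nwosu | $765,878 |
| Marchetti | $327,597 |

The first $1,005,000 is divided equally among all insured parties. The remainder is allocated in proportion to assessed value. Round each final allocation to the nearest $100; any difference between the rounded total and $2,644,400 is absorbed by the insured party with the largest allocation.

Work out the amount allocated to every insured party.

Equal tier: $1,005,000 ÷ 3 = $335,000 apiece.
Remainder $1,639,400 by assessed value (total 1,275,707): Delacroix 234,184.76 → $234,200; Nwosu 984,223.17 → $984,200; Marchetti 420,992.06 → $421,000.
Totals: Delacroix $335,000 + $234,200 = $569,200; Nwosu $335,000 + $984,200 = $1,319,200; Marchetti $335,000 + $421,000 = $756,000.

Delacroix: $569,200; Nwosu: $1,319,200; Marchetti: $756,000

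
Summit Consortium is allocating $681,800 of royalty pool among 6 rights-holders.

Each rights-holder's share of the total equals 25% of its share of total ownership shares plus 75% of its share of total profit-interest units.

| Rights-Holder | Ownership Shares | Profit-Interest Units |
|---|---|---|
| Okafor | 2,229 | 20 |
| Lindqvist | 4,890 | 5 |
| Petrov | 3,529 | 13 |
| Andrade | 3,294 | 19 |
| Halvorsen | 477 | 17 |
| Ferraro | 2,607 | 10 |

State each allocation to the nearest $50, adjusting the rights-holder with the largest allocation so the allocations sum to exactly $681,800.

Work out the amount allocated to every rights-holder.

Okafor: $144,050 · Lindqvist: $79,400 · Petrov: $114,450 · Andrade: $148,700 · Halvorsen: $108,250 · Ferraro: $86,950

Ownership shares total 17,026; profit-interest units total 84.
Combined weights (25% ownership shares + 75% profit-interest units): Okafor 0.2113; Lindqvist 0.1164; Petrov 0.1679; Andrade 0.2180; Halvorsen 0.1588; Ferraro 0.1276.
Pro-rata amounts: Okafor 144,064.87; Lindqvist 79,392.07; Petrov 114,466.88; Andrade 148,639.26; Halvorsen 108,262.82; Ferraro 86,974.09.
At nearest $50: Okafor $144,050; Lindqvist $79,400; Petrov $114,450; Andrade $148,650; Halvorsen $108,250; Ferraro $86,950. Sum = $681,750.
Difference $681,800 − $681,750 = +$50 applied to largest allocation (Andrade): Andrade becomes $148,700.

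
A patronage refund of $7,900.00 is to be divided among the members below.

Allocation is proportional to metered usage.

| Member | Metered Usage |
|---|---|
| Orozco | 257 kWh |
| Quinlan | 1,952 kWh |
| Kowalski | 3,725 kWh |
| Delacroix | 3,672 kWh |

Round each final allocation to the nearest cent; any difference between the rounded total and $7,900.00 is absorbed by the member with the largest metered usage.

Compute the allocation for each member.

Total metered usage = 257 + 1,952 + 3,725 + 3,672 = 9,606.
Raw shares: Orozco 211.3575; Quinlan 1,605.3300; Kowalski 3,063.4499; Delacroix 3,019.8626.
Rounded to nearest cent: Orozco $211.36; Quinlan $1,605.33; Kowalski $3,063.45; Delacroix $3,019.86. Sum = $7,900.00.
No rounding difference to absorb.

Orozco: $211.36; Quinlan: $1,605.33; Kowalski: $3,063.45; Delacroix: $3,019.86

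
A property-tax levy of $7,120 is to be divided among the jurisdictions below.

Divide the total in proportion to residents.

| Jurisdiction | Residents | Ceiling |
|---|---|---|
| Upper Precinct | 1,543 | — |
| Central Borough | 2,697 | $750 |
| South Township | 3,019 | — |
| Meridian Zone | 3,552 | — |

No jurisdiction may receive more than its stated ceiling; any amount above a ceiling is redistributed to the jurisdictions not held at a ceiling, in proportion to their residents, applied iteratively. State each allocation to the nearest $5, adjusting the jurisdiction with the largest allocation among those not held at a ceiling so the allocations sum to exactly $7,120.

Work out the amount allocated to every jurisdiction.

Upper Precinct: $1,210 | Central Borough: $750 | South Township: $2,370 | Meridian Zone: $2,790

Total residents = 10,811.
Unconstrained shares: Upper Precinct 1,016.20; Central Borough 1,776.21; South Township 1,988.28; Meridian Zone 2,339.31.
Cap binds for Central Borough ($750); remaining pool $6,370 reallocated over remaining residents 8,114.
Shares after redistribution: Upper Precinct 1,211.35 → $1,210; South Township 2,370.10 → $2,370; Meridian Zone 2,788.54 → $2,790.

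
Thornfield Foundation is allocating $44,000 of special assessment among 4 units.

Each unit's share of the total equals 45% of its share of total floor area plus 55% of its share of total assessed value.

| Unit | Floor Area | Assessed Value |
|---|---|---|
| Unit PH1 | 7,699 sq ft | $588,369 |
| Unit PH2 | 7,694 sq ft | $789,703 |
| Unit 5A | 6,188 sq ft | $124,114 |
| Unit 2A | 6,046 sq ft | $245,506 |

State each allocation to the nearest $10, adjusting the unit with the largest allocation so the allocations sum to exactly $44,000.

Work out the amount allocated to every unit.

Floor area total 27,627; assessed value total 1,747,692.
Blended shares (45% floor area + 55% assessed value): Unit PH1 0.3106; Unit PH2 0.3738; Unit 5A 0.1399; Unit 2A 0.1757.
Proportional shares: Unit PH1 13,664.85; Unit PH2 16,449.10; Unit 5A 6,153.46; Unit 2A 7,732.59.
At nearest $10: Unit PH1 $13,660; Unit PH2 $16,450; Unit 5A $6,150; Unit 2A $7,730. Sum = $43,990.
Difference $44,000 − $43,990 = +$10 applied to largest allocation (Unit PH2): Unit PH2 becomes $16,460.

Unit PH1: $13,660 | Unit PH2: $16,460 | Unit 5A: $6,150 | Unit 2A: $7,730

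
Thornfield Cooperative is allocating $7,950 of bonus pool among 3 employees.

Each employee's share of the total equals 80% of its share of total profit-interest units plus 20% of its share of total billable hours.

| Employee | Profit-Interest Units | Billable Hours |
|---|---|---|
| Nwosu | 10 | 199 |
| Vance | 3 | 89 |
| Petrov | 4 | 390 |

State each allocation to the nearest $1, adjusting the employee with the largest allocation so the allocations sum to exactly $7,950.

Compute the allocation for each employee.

Totals — profit-interest units 17, billable hours 678.
Blended shares (80% profit-interest units + 20% billable hours): Nwosu 0.5293; Vance 0.1674; Petrov 0.3033.
Proportional shares: Nwosu 4,207.86; Vance 1,331.07; Petrov 2,411.07.
At nearest $1: Nwosu $4,208; Vance $1,331; Petrov $2,411. Sum = $7,950.
Sum already equals the total — no adjustment.

Nwosu: $4,208; Vance: $1,331; Petrov: $2,411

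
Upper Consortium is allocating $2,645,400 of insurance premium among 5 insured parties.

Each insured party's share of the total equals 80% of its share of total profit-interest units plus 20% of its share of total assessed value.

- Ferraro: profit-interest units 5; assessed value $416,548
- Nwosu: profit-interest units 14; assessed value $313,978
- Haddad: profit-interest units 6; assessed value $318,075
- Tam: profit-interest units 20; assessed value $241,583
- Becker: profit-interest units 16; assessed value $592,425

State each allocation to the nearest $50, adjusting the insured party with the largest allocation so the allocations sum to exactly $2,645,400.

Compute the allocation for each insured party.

Totals — profit-interest units 61, assessed value 1,882,609.
Combined weights (80% profit-interest units + 20% assessed value): Ferraro 0.1098; Nwosu 0.2170; Haddad 0.1125; Tam 0.2880; Becker 0.2728.
Unrounded shares: Ferraro 290,533.64; Nwosu 573,951.76; Haddad 297,553.00; Tam 761,768.81; Becker 721,592.80.
After rounding ($50): Ferraro $290,550; Nwosu $573,950; Haddad $297,550; Tam $761,750; Becker $721,600. Sum = $2,645,400.
Sum already equals the total — no adjustment.

Ferraro: $290,550 · Nwosu: $573,950 · Haddad: $297,550 · Tam: $761,750 · Becker: $721,600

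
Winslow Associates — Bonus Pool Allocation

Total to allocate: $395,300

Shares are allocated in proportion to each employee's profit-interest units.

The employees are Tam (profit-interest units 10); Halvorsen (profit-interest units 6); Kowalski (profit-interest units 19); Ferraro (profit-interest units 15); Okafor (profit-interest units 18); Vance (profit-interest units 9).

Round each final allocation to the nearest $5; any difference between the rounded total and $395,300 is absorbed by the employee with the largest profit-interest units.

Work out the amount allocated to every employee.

Total profit-interest units = 10 + 6 + 19 + 15 + 18 + 9 = 77.
Pro-rata amounts: Tam 51,337.66; Halvorsen 30,802.60; Kowalski 97,541.56; Ferraro 77,006.49; Okafor 92,407.79; Vance 46,203.90.
After rounding ($5): Tam $51,340; Halvorsen $30,805; Kowalski $97,540; Ferraro $77,005; Okafor $92,410; Vance $46,205. Sum = $395,305.
Difference $395,300 − $395,305 = −$5 applied to largest profit-interest units (Kowalski): Kowalski becomes $97,535.

Tam: $51,340 | Halvorsen: $30,805 | Kowalski: $97,535 | Ferraro: $77,005 | Okafor: $92,410 | Vance: $46,205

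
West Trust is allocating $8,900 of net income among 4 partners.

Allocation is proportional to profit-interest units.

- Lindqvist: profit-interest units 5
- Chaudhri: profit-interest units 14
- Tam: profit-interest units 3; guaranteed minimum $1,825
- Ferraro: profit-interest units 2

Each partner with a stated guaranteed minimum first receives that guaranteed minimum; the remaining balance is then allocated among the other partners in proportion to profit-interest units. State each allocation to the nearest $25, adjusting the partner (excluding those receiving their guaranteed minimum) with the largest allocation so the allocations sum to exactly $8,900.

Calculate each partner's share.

Lindqvist: $1,675 | Chaudhri: $4,725 | Tam: $1,825 | Ferraro: $675

Minimums first: Tam $1,825. Remaining pool $7,075.
Remaining pool split over remaining profit-interest units 21: Lindqvist 1,684.52 → $1,675; Chaudhri 4,716.67 → $4,725; Ferraro 673.81 → $675.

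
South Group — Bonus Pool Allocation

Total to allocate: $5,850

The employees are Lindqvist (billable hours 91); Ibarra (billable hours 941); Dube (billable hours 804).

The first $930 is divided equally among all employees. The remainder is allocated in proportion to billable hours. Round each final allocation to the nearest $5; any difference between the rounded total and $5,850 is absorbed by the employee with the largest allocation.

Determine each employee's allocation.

Lindqvist: $555; Ibarra: $2,830; Dube: $2,465

$930 shared equally gives $310 per employee.
Remainder $4,920 by billable hours (total 1,836): Lindqvist 243.86 → $245; Ibarra 2,521.63 → $2,520; Dube 2,154.51 → $2,155.
Totals: Lindqvist $310 + $245 = $555; Ibarra $310 + $2,520 = $2,830; Dube $310 + $2,155 = $2,465.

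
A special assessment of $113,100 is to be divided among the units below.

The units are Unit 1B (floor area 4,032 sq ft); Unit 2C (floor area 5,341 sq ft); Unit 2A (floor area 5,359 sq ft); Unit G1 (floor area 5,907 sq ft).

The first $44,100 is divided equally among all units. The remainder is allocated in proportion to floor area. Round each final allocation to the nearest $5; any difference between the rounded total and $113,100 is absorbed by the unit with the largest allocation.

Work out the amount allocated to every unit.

Unit 1B: $24,505; Unit 2C: $28,880; Unit 2A: $28,940; Unit G1: $30,775

$44,100 shared equally gives $11,025 per unit.
Remainder $69,000 by floor area (total 20,639): Unit 1B 13,479.72 → $13,480; Unit 2C 17,855.95 → $17,855; Unit 2A 17,916.13 → $17,915; Unit G1 19,748.20 → $19,750.
Totals: Unit 1B $11,025 + $13,480 = $24,505; Unit 2C $11,025 + $17,855 = $28,880; Unit 2A $11,025 + $17,915 = $28,940; Unit G1 $11,025 + $19,750 = $30,775.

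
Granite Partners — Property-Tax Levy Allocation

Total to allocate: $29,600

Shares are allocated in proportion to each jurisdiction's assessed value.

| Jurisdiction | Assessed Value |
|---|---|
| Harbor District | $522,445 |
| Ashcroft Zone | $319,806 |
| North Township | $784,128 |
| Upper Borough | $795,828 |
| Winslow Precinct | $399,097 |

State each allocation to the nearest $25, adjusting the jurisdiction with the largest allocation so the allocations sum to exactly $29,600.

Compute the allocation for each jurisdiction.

Assessed value total: 2,821,304.
Raw shares: Harbor District 522,445/2,821,304 × $29,600 = 5,481.29; Ashcroft Zone 319,806/2,821,304 × $29,600 = 3,355.28; North Township 784,128/2,821,304 × $29,600 = 8,226.76; Upper Borough 795,828/2,821,304 × $29,600 = 8,349.51; Winslow Precinct 399,097/2,821,304 × $29,600 = 4,187.17.
At nearest $25: Harbor District $5,475; Ashcroft Zone $3,350; North Township $8,225; Upper Borough $8,350; Winslow Precinct $4,175. Sum = $29,575.
Difference $29,600 − $29,575 = +$25 applied to largest allocation (Upper Borough): Upper Borough becomes $8,375.

Harbor District: $5,475 · Ashcroft Zone: $3,350 · North Township: $8,225 · Upper Borough: $8,375 · Winslow Precinct: $4,175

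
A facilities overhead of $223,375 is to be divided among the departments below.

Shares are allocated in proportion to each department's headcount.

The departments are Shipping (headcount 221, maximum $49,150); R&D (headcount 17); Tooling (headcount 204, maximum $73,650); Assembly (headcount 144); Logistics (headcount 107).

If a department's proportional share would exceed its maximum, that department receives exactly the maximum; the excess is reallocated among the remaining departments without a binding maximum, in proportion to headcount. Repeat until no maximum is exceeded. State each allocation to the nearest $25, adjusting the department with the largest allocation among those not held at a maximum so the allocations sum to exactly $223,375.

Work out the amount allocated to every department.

Shipping: $49,150 · R&D: $6,375 · Tooling: $73,650 · Assembly: $54,050 · Logistics: $40,150

Headcount total: 693.
Proportional shares (ignoring caps): Shipping 71,235.03; R&D 5,479.62; Tooling 65,755.41; Assembly 46,415.58; Logistics 34,489.36.
Capped: Shipping ($49,150); remaining pool $174,225 reallocated over remaining headcount 472.
Capped: Tooling ($73,650); remaining pool $100,575 reallocated over remaining headcount 268.
Remaining shares: R&D 6,379.76 → $6,375; Assembly 54,040.30 → $54,050; Logistics 40,154.94 → $40,150.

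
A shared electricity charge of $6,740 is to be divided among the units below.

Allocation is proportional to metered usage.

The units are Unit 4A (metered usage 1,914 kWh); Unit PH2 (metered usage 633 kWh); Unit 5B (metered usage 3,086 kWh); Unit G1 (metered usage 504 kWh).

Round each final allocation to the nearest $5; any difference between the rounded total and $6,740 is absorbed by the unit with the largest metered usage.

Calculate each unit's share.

Sum of metered usage: 1,914 + 633 + 3,086 + 504 = 6,137.
Proportional shares: Unit 4A 2,102.06; Unit PH2 695.20; Unit 5B 3,389.22; Unit G1 553.52.
Rounded to nearest $5: Unit 4A $2,100; Unit PH2 $695; Unit 5B $3,390; Unit G1 $555. Sum = $6,740.
Rounded total matches; no reconciliation needed.

Unit 4A: $2,100; Unit PH2: $695; Unit 5B: $3,390; Unit G1: $555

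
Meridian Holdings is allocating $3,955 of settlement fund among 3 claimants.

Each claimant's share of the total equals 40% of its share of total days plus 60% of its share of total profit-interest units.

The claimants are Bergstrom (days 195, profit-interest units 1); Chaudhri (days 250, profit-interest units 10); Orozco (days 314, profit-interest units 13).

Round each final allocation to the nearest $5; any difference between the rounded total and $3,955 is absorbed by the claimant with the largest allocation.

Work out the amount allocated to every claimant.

Days total 759; profit-interest units total 24.
Combined weights (40% days + 60% profit-interest units): Bergstrom 0.1278; Chaudhri 0.3818; Orozco 0.4905.
Raw shares: Bergstrom 505.32; Chaudhri 1,509.83; Orozco 1,939.85.
After rounding ($5): Bergstrom $505; Chaudhri $1,510; Orozco $1,940. Sum = $3,955.
Rounded total matches; no reconciliation needed.

Bergstrom: $505 | Chaudhri: $1,510 | Orozco: $1,940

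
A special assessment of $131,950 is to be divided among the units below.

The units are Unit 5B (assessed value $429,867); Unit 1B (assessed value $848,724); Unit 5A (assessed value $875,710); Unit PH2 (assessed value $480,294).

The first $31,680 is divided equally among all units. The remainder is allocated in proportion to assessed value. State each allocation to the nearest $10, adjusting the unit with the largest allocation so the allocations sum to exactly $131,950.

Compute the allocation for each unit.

Equal tier: $31,680 ÷ 4 = $7,920 apiece.
Remainder $100,270 by assessed value (total 2,634,595): Unit 5B 16,360.30 → $16,360; Unit 1B 32,301.57 → $32,300; Unit 5A 33,328.63 → $33,330; Unit PH2 18,279.50 → $18,280.
Totals: Unit 5B $7,920 + $16,360 = $24,280; Unit 1B $7,920 + $32,300 = $40,220; Unit 5A $7,920 + $33,330 = $41,250; Unit PH2 $7,920 + $18,280 = $26,200.

Unit 5B: $24,280; Unit 1B: $40,220; Unit 5A: $41,250; Unit PH2: $26,200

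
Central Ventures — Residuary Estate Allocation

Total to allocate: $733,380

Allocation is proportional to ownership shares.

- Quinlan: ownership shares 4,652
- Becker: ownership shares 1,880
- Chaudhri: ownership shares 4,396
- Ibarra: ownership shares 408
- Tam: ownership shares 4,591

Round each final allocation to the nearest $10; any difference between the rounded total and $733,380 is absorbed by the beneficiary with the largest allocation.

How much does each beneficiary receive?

Quinlan: $214,200 · Becker: $86,570 · Chaudhri: $202,420 · Ibarra: $18,790 · Tam: $211,400

Sum of ownership shares: 15,927.
Unrounded shares: Quinlan 4,652/15,927 × $733,380 = 214,207.56; Becker 1,880/15,927 × $733,380 = 86,567.11; Chaudhri 4,396/15,927 × $733,380 = 202,419.69; Ibarra 408/15,927 × $733,380 = 18,786.91; Tam 4,591/15,927 × $733,380 = 211,398.73.
After rounding ($10): Quinlan $214,210; Becker $86,570; Chaudhri $202,420; Ibarra $18,790; Tam $211,400. Sum = $733,390.
Difference $733,380 − $733,390 = −$10 applied to largest allocation (Quinlan): Quinlan becomes $214,200.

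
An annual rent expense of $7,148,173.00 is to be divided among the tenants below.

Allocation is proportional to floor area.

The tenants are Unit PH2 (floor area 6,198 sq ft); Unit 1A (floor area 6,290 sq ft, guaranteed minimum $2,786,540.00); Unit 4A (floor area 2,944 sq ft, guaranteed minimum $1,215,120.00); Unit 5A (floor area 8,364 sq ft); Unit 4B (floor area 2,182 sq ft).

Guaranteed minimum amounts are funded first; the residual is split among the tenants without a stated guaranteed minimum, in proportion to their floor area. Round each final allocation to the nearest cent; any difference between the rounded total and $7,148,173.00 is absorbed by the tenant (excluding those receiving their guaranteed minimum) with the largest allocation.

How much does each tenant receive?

Guaranteed amounts: Unit 1A $2,786,540.00; Unit 4A $1,215,120.00. Remaining pool $3,146,513.00.
Remaining pool split over remaining floor area 16,744: Unit PH2 1,164,720.9492 → $1,164,720.95; Unit 5A 1,571,753.1493 → $1,571,753.15; Unit 4B 410,038.9015 → $410,038.90.

Unit PH2: $1,164,720.95 | Unit 1A: $2,786,540.00 | Unit 4A: $1,215,120.00 | Unit 5A: $1,571,753.15 | Unit 4B: $410,038.90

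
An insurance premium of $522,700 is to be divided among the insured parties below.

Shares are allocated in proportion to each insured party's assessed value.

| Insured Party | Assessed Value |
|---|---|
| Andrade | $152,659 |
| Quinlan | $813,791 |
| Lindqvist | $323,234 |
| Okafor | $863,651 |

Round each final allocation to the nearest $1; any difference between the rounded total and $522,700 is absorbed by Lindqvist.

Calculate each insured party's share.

Sum of assessed value: 2,153,335.
Proportional shares: Andrade 152,659/2,153,335 × $522,700 = 37,056.41; Quinlan 813,791/2,153,335 × $522,700 = 197,539.42; Lindqvist 323,234/2,153,335 × $522,700 = 78,461.74; Okafor 863,651/2,153,335 × $522,700 = 209,642.43.
After rounding ($1): Andrade $37,056; Quinlan $197,539; Lindqvist $78,462; Okafor $209,642. Sum = $522,699.
Difference $522,700 − $522,699 = +$1 applied to Lindqvist: Lindqvist becomes $78,463.

Andrade: $37,056 · Quinlan: $197,539 · Lindqvist: $78,463 · Okafor: $209,642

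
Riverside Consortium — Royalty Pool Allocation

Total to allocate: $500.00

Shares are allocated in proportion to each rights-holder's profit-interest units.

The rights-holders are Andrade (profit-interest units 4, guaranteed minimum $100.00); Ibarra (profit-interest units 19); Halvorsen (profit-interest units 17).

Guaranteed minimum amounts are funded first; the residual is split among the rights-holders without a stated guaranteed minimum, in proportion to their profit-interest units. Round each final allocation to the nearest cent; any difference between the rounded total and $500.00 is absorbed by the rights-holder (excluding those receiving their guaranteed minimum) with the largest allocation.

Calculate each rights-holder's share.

Andrade: $100.00; Ibarra: $211.11; Halvorsen: $188.89

Minimums first: Andrade $100.00. Balance $400.00.
Balance split over remaining profit-interest units 36: Ibarra 211.1111 → $211.11; Halvorsen 188.8889 → $188.89.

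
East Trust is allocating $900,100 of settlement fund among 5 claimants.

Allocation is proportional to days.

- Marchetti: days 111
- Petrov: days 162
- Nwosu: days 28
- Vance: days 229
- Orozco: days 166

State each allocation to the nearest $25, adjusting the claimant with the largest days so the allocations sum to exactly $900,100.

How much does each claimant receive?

Marchetti: $143,550; Petrov: $209,500; Nwosu: $36,200; Vance: $296,175; Orozco: $214,675

Sum of days: 696.
Raw shares: Marchetti 111/696 × $900,100 = 143,550.43; Petrov 162/696 × $900,100 = 209,506.03; Nwosu 28/696 × $900,100 = 36,210.92; Vance 229/696 × $900,100 = 296,153.59; Orozco 166/696 × $900,100 = 214,679.02.
After rounding ($25): Marchetti $143,550; Petrov $209,500; Nwosu $36,200; Vance $296,150; Orozco $214,675. Sum = $900,075.
Difference $900,100 − $900,075 = +$25 applied to largest days (Vance): Vance becomes $296,175.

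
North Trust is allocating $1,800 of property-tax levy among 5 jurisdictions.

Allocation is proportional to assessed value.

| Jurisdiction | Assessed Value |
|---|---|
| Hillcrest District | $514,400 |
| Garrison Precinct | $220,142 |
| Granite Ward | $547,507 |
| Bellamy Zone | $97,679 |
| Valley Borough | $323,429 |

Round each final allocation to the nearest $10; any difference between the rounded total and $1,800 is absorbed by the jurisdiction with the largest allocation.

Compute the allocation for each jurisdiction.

Hillcrest District: $540 | Garrison Precinct: $230 | Granite Ward: $590 | Bellamy Zone: $100 | Valley Borough: $340

Total assessed value = 1,703,157.
Unrounded shares: Hillcrest District 514,400/1,703,157 × $1,800 = 543.65; Garrison Precinct 220,142/1,703,157 × $1,800 = 232.66; Granite Ward 547,507/1,703,157 × $1,800 = 578.64; Bellamy Zone 97,679/1,703,157 × $1,800 = 103.23; Valley Borough 323,429/1,703,157 × $1,800 = 341.82.
At nearest $10: Hillcrest District $540; Garrison Precinct $230; Granite Ward $580; Bellamy Zone $100; Valley Borough $340. Sum = $1,790.
Difference $1,800 − $1,790 = +$10 applied to largest allocation (Granite Ward): Granite Ward becomes $590.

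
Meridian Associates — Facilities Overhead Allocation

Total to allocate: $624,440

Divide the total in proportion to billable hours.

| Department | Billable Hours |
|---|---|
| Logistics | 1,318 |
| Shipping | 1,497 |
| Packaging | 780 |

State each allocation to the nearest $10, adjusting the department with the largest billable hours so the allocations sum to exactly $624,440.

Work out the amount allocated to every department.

Logistics: $228,930 | Shipping: $260,030 | Packaging: $135,480

Sum of billable hours: 1,318 + 1,497 + 780 = 3,595.
Unrounded shares: Logistics 228,932.38; Shipping 260,024.11; Packaging 135,483.50.
Rounded to nearest $10: Logistics $228,930; Shipping $260,020; Packaging $135,480. Sum = $624,430.
Difference $624,440 − $624,430 = +$10 applied to largest billable hours (Shipping): Shipping becomes $260,030.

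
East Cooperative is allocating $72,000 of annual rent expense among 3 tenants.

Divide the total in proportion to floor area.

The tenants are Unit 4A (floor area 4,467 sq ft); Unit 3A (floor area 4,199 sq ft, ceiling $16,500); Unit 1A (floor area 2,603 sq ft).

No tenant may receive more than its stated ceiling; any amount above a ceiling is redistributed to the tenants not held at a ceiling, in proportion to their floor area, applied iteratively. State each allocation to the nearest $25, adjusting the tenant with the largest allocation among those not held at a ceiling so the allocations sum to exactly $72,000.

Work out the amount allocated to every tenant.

Unit 4A: $35,075 · Unit 3A: $16,500 · Unit 1A: $20,425

Sum of floor area: 11,269.
Proportional shares (ignoring caps): Unit 4A 28,540.60; Unit 3A 26,828.29; Unit 1A 16,631.11.
Capped: Unit 3A ($16,500); residual $55,500 reallocated over remaining floor area 7,070.
Shares after redistribution: Unit 4A 35,066.27 → $35,075; Unit 1A 20,433.73 → $20,425.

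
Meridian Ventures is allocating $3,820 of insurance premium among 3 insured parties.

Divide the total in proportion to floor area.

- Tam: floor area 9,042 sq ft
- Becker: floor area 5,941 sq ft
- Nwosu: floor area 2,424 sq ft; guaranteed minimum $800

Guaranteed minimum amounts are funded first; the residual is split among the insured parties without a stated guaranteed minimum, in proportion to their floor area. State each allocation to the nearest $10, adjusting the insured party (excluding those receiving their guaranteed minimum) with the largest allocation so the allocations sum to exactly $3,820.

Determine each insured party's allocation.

Tam: $1,820 | Becker: $1,200 | Nwosu: $800

Guaranteed amounts: Nwosu $800. Remaining pool $3,020.
Remaining pool split over remaining floor area 14,983: Tam 1,822.52 → $1,820; Becker 1,197.48 → $1,200.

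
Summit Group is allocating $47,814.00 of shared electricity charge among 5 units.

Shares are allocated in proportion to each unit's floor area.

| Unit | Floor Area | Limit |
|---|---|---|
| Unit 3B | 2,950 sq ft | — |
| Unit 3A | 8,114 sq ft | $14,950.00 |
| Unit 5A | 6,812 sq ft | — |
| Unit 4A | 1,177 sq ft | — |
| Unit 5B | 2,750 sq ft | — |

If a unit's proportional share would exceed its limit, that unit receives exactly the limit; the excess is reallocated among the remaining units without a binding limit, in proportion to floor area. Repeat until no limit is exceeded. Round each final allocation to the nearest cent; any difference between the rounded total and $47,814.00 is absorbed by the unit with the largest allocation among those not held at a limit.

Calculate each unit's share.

Unit 3B: $7,082.24 · Unit 3A: $14,950.00 · Unit 5A: $16,353.98 · Unit 4A: $2,825.69 · Unit 5B: $6,602.09

Combined floor area = 21,803.
Unconstrained shares: Unit 3B 6,469.3528; Unit 3A 17,794.0098; Unit 5A 14,938.7226; Unit 4A 2,581.1621; Unit 5B 6,030.7526.
Held at cap: Unit 3A ($14,950.00); residual $32,864.00 reallocated over remaining floor area 13,689.
Remaining shares: Unit 3B 7,082.2412 → $7,082.24; Unit 5A 16,353.9753 → $16,353.98; Unit 4A 2,825.6942 → $2,825.69; Unit 5B 6,602.0893 → $6,602.09.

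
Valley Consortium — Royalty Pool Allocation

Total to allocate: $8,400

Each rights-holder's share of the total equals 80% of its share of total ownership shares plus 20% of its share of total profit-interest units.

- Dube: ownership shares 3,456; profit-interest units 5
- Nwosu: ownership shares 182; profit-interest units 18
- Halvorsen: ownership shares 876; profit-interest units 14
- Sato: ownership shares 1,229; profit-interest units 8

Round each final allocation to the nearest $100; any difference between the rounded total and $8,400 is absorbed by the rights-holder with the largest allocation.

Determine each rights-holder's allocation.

Totals — ownership shares 5,743, profit-interest units 45.
Composite weights (80% ownership shares + 20% profit-interest units): Dube 0.5036; Nwosu 0.1054; Halvorsen 0.1842; Sato 0.2068.
Raw shares: Dube 4,230.60; Nwosu 884.96; Halvorsen 1,547.69; Sato 1,736.74.
Rounded to nearest $100: Dube $4,200; Nwosu $900; Halvorsen $1,500; Sato $1,700. Sum = $8,300.
Difference $8,400 − $8,300 = +$100 applied to largest allocation (Dube): Dube becomes $4,300.

Dube: $4,300 · Nwosu: $900 · Halvorsen: $1,500 · Sato: $1,700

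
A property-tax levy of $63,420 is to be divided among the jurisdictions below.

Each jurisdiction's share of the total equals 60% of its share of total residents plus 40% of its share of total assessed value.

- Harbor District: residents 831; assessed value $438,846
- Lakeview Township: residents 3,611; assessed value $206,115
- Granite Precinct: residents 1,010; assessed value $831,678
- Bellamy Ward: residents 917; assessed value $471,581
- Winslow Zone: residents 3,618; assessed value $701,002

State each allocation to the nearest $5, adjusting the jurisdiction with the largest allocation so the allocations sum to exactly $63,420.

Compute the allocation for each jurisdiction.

Harbor District: $7,370; Lakeview Township: $15,730; Granite Precinct: $11,810; Bellamy Ward: $8,010; Winslow Zone: $20,500

Residents total 9,987; assessed value total 2,649,222.
Blended shares (60% residents + 40% assessed value): Harbor District 0.1162; Lakeview Township 0.2481; Granite Precinct 0.1863; Bellamy Ward 0.1263; Winslow Zone 0.3232.
Pro-rata amounts: Harbor District 7,368.47; Lakeview Township 15,732.15; Granite Precinct 11,812.11; Bellamy Ward 8,009.60; Winslow Zone 20,497.68.
Rounded to nearest $5: Harbor District $7,370; Lakeview Township $15,730; Granite Precinct $11,810; Bellamy Ward $8,010; Winslow Zone $20,500. Sum = $63,420.
Rounded total matches; no reconciliation needed.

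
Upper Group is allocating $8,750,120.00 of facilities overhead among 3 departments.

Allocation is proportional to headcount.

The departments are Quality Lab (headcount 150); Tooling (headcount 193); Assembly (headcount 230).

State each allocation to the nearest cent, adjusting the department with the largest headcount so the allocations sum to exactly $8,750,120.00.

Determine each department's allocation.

Quality Lab: $2,290,607.33 · Tooling: $2,947,248.10 · Assembly: $3,512,264.57

Sum of headcount: 150 + 193 + 230 = 573.
Raw shares: Quality Lab 2,290,607.3298; Tooling 2,947,248.0977; Assembly 3,512,264.5724.
Rounded to nearest cent: Quality Lab $2,290,607.33; Tooling $2,947,248.10; Assembly $3,512,264.57. Sum = $8,750,120.00.
No rounding difference to absorb.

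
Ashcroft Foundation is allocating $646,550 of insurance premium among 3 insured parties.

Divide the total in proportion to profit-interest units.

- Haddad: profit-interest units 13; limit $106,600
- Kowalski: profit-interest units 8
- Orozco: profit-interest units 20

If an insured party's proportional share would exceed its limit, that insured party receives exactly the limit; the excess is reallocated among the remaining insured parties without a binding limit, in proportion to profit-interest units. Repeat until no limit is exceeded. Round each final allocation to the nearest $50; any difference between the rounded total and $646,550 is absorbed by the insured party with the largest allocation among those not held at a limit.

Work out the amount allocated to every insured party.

Combined profit-interest units = 41.
Proportional shares (ignoring caps): Haddad 205,003.66; Kowalski 126,156.10; Orozco 315,390.24.
Held at cap: Haddad ($106,600); residual $539,950 reallocated over remaining profit-interest units 28.
Remaining shares: Kowalski 154,271.43 → $154,250; Orozco 385,678.57 → $385,700.

Haddad: $106,600 · Kowalski: $154,250 · Orozco: $385,700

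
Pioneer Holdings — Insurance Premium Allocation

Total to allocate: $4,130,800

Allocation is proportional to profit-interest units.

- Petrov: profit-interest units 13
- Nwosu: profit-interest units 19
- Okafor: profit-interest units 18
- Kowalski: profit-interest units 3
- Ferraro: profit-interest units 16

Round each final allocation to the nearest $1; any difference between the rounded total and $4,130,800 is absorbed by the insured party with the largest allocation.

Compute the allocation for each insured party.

Combined profit-interest units = 69.
Raw shares: Petrov 13/69 × $4,130,800 = 778,266.67; Nwosu 19/69 × $4,130,800 = 1,137,466.67; Okafor 18/69 × $4,130,800 = 1,077,600.00; Kowalski 3/69 × $4,130,800 = 179,600.00; Ferraro 16/69 × $4,130,800 = 957,866.67.
After rounding ($1): Petrov $778,267; Nwosu $1,137,467; Okafor $1,077,600; Kowalski $179,600; Ferraro $957,867. Sum = $4,130,801.
Difference $4,130,800 − $4,130,801 = −$1 applied to largest allocation (Nwosu): Nwosu becomes $1,137,466.

Petrov: $778,267 · Nwosu: $1,137,466 · Okafor: $1,077,600 · Kowalski: $179,600 · Ferraro: $957,867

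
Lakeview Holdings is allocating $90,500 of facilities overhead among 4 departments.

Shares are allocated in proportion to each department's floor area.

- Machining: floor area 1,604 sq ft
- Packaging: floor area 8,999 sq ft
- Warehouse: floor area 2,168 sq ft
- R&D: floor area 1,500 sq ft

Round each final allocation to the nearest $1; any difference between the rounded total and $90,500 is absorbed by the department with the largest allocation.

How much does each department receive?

Sum of floor area: 14,271.
Pro-rata amounts: Machining 1,604/14,271 × $90,500 = 10,171.82; Packaging 8,999/14,271 × $90,500 = 57,067.44; Warehouse 2,168/14,271 × $90,500 = 13,748.44; R&D 1,500/14,271 × $90,500 = 9,512.30.
After rounding ($1): Machining $10,172; Packaging $57,067; Warehouse $13,748; R&D $9,512. Sum = $90,499.
Difference $90,500 − $90,499 = +$1 applied to largest allocation (Packaging): Packaging becomes $57,068.

Machining: $10,172 · Packaging: $57,068 · Warehouse: $13,748 · R&D: $9,512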